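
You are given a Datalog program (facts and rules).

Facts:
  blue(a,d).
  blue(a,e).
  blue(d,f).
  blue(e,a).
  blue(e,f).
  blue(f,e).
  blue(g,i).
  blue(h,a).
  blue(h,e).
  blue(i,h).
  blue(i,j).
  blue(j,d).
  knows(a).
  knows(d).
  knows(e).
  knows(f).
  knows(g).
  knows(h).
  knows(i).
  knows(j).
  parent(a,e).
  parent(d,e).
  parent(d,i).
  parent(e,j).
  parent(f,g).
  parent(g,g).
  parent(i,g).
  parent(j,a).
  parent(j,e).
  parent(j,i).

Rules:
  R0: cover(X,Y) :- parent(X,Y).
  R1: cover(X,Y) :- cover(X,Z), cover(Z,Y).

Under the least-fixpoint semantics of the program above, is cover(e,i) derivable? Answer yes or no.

yes

round 1: derive cover(a,e) via R0 from parent(a,e)
round 1: derive cover(d,e) via R0 from parent(d,e)
round 1: derive cover(d,i) via R0 from parent(d,i)
round 1: derive cover(e,j) via R0 from parent(e,j)
round 1: derive cover(f,g) via R0 from parent(f,g)
round 1: derive cover(g,g) via R0 from parent(g,g)
round 1: derive cover(i,g) via R0 from parent(i,g)
round 1: derive cover(j,a) via R0 from parent(j,a)
round 1: derive cover(j,e) via R0 from parent(j,e)
round 1: derive cover(j,i) via R0 from parent(j,i)
round 2: derive cover(a,j) via R1 from cover(a,e), cover(e,j)
round 2: derive cover(d,g) via R1 from cover(d,i), cover(i,g)
round 2: derive cover(d,j) via R1 from cover(d,e), cover(e,j)
round 2: derive cover(e,a) via R1 from cover(e,j), cover(j,a)
round 2: derive cover(e,e) via R1 from cover(e,j), cover(j,e)
round 2: derive cover(e,i) via R1 from cover(e,j), cover(j,i)
round 2: derive cover(j,g) via R1 from cover(j,i), cover(i,g)
round 2: derive cover(j,j) via R1 from cover(j,e), cover(e,j)
round 3: derive cover(a,a) via R1 from cover(a,e), cover(e,a)
round 3: derive cover(a,g) via R1 from cover(a,j), cover(j,g)
round 3: derive cover(a,i) via R1 from cover(a,e), cover(e,i)
round 3: derive cover(d,a) via R1 from cover(d,e), cover(e,a)
round 3: derive cover(e,g) via R1 from cover(e,i), cover(i,g)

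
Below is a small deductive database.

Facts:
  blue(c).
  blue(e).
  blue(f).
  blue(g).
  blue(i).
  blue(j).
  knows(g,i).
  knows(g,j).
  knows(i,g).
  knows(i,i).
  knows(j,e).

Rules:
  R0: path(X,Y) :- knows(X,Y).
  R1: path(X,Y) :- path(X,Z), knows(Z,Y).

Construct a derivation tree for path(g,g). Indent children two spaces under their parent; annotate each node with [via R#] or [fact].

round 1: derive path(g,i) via R0 from knows(g,i)
round 1: derive path(g,j) via R0 from knows(g,j)
round 1: derive path(i,g) via R0 from knows(i,g)
round 1: derive path(i,i) via R0 from knows(i,i)
round 1: derive path(j,e) via R0 from knows(j,e)
round 2: derive path(g,e) via R1 from path(g,j), knows(j,e)
round 2: derive path(g,g) via R1 from path(g,i), knows(i,g)
round 2: derive path(i,j) via R1 from path(i,g), knows(g,j)
round 3: derive path(i,e) via R1 from path(i,j), knows(j,e)

path(g,g)  [via R1]
  path(g,i)  [via R0]
    knows(g,i)  [fact]
  knows(i,g)  [fact]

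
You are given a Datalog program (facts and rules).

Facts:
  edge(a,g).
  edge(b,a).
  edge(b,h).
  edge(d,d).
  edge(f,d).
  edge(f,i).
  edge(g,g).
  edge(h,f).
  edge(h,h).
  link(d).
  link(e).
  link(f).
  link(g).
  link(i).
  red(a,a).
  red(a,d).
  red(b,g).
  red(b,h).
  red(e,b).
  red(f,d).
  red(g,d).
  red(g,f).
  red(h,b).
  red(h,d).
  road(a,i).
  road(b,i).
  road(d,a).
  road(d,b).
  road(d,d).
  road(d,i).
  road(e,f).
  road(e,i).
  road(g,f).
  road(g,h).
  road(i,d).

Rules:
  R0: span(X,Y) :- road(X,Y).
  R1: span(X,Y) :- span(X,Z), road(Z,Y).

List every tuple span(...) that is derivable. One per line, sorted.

span(a,a)
span(a,b)
span(a,d)
span(a,i)
span(b,a)
span(b,b)
span(b,d)
span(b,i)
span(d,a)
span(d,b)
span(d,d)
span(d,i)
span(e,a)
span(e,b)
span(e,d)
span(e,f)
span(e,i)
span(g,f)
span(g,h)
span(i,a)
span(i,b)
span(i,d)
span(i,i)

round 1: derive span(a,i) via R0 from road(a,i)
round 1: derive span(b,i) via R0 from road(b,i)
round 1: derive span(d,a) via R0 from road(d,a)
round 1: derive span(d,b) via R0 from road(d,b)
round 1: derive span(d,d) via R0 from road(d,d)
round 1: derive span(d,i) via R0 from road(d,i)
round 1: derive span(e,f) via R0 from road(e,f)
round 1: derive span(e,i) via R0 from road(e,i)
round 1: derive span(g,f) via R0 from road(g,f)
round 1: derive span(g,h) via R0 from road(g,h)
round 1: derive span(i,d) via R0 from road(i,d)
round 2: derive span(a,d) via R1 from span(a,i), road(i,d)
round 2: derive span(b,d) via R1 from span(b,i), road(i,d)
round 2: derive span(e,d) via R1 from span(e,i), road(i,d)
round 2: derive span(i,a) via R1 from span(i,d), road(d,a)
round 2: derive span(i,b) via R1 from span(i,d), road(d,b)
round 2: derive span(i,i) via R1 from span(i,d), road(d,i)
round 3: derive span(a,a) via R1 from span(a,d), road(d,a)
round 3: derive span(a,b) via R1 from span(a,d), road(d,b)
round 3: derive span(b,a) via R1 from span(b,d), road(d,a)
round 3: derive span(b,b) via R1 from span(b,d), road(d,b)
round 3: derive span(e,a) via R1 from span(e,d), road(d,a)
round 3: derive span(e,b) via R1 from span(e,d), road(d,b)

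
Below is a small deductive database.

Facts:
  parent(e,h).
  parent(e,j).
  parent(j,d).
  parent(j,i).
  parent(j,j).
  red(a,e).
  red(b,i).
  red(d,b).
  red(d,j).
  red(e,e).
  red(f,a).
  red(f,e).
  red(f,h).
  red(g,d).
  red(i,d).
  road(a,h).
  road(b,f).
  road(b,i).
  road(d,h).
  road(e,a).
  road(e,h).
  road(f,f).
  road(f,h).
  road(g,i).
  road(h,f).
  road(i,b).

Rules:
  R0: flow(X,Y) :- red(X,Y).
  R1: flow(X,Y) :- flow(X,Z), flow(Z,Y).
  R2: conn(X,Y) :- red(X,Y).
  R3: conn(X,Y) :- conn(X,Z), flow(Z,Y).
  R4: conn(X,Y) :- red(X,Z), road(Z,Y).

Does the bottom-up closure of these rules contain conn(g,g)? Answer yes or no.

no

round 1: derive flow(a,e) via R0 from red(a,e)
round 1: derive flow(b,i) via R0 from red(b,i)
round 1: derive flow(d,b) via R0 from red(d,b)
round 1: derive flow(d,j) via R0 from red(d,j)
round 1: derive flow(e,e) via R0 from red(e,e)
round 1: derive flow(f,a) via R0 from red(f,a)
round 1: derive flow(f,e) via R0 from red(f,e)
round 1: derive flow(f,h) via R0 from red(f,h)
round 1: derive flow(g,d) via R0 from red(g,d)
round 1: derive flow(i,d) via R0 from red(i,d)
round 1: derive conn(a,e) via R2 from red(a,e)
round 1: derive conn(b,i) via R2 from red(b,i)
round 1: derive conn(d,b) via R2 from red(d,b)
round 1: derive conn(d,j) via R2 from red(d,j)
round 1: derive conn(e,e) via R2 from red(e,e)
round 1: derive conn(f,a) via R2 from red(f,a)
round 1: derive conn(f,e) via R2 from red(f,e)
round 1: derive conn(f,h) via R2 from red(f,h)
round 1: derive conn(g,d) via R2 from red(g,d)
round 1: derive conn(i,d) via R2 from red(i,d)
round 1: derive conn(a,a) via R4 from red(a,e), road(e,a)
round 1: derive conn(a,h) via R4 from red(a,e), road(e,h)
round 1: derive conn(b,b) via R4 from red(b,i), road(i,b)
round 1: derive conn(d,f) via R4 from red(d,b), road(b,f)
round 1: derive conn(d,i) via R4 from red(d,b), road(b,i)
round 1: derive conn(e,a) via R4 from red(e,e), road(e,a)
round 1: derive conn(e,h) via R4 from red(e,e), road(e,h)
round 1: derive conn(f,f) via R4 from red(f,h), road(h,f)
round 1: derive conn(g,h) via R4 from red(g,d), road(d,h)
round 1: derive conn(i,h) via R4 from red(i,d), road(d,h)
round 2: derive flow(b,d) via R1 from flow(b,i), flow(i,d)
round 2: derive flow(d,i) via R1 from flow(d,b), flow(b,i)
round 2: derive flow(g,b) via R1 from flow(g,d), flow(d,b)
round 2: derive flow(g,j) via R1 from flow(g,d), flow(d,j)
round 2: derive flow(i,b) via R1 from flow(i,d), flow(d,b)
round 2: derive flow(i,j) via R1 from flow(i,d), flow(d,j)
round 2: derive conn(b,d) via R3 from conn(b,i), flow(i,d)
round 2: derive conn(d,a) via R3 from conn(d,f), flow(f,a)
round 2: derive conn(d,d) via R3 from conn(d,i), flow(i,d)
round 2: derive conn(d,e) via R3 from conn(d,f), flow(f,e)
round 2: derive conn(d,h) via R3 from conn(d,f), flow(f,h)
round 2: derive conn(g,b) via R3 from conn(g,d), flow(d,b)
round 2: derive conn(g,j) via R3 from conn(g,d), flow(d,j)
round 2: derive conn(i,b) via R3 from conn(i,d), flow(d,b)
round 2: derive conn(i,j) via R3 from conn(i,d), flow(d,j)
round 3: derive flow(b,b) via R1 from flow(b,d), flow(d,b)
round 3: derive flow(b,j) via R1 from flow(b,d), flow(d,j)
round 3: derive flow(d,d) via R1 from flow(d,b), flow(b,d)
round 3: derive flow(g,i) via R1 from flow(g,b), flow(b,i)
round 3: derive flow(i,i) via R1 from flow(i,b), flow(b,i)
round 3: derive conn(b,j) via R3 from conn(b,d), flow(d,j)
round 3: derive conn(g,i) via R3 from conn(g,b), flow(b,i)
round 3: derive conn(i,i) via R3 from conn(i,b), flow(b,i)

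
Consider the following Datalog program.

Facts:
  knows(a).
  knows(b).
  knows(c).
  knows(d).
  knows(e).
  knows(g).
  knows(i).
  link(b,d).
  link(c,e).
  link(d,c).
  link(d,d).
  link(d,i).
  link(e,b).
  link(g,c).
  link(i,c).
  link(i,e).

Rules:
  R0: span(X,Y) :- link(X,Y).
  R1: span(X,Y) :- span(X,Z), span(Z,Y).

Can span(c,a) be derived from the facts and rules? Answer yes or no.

round 1: derive span(b,d) via R0 from link(b,d)
round 1: derive span(c,e) via R0 from link(c,e)
round 1: derive span(d,c) via R0 from link(d,c)
round 1: derive span(d,d) via R0 from link(d,d)
round 1: derive span(d,i) via R0 from link(d,i)
round 1: derive span(e,b) via R0 from link(e,b)
round 1: derive span(g,c) via R0 from link(g,c)
round 1: derive span(i,c) via R0 from link(i,c)
round 1: derive span(i,e) via R0 from link(i,e)
round 2: derive span(b,c) via R1 from span(b,d), span(d,c)
round 2: derive span(b,i) via R1 from span(b,d), span(d,i)
round 2: derive span(c,b) via R1 from span(c,e), span(e,b)
round 2: derive span(d,e) via R1 from span(d,c), span(c,e)
round 2: derive span(e,d) via R1 from span(e,b), span(b,d)
round 2: derive span(g,e) via R1 from span(g,c), span(c,e)
round 2: derive span(i,b) via R1 from span(i,e), span(e,b)
round 3: derive span(b,b) via R1 from span(b,c), span(c,b)
round 3: derive span(b,e) via R1 from span(b,c), span(c,e)
round 3: derive span(c,c) via R1 from span(c,b), span(b,c)
round 3: derive span(c,d) via R1 from span(c,b), span(b,d)
round 3: derive span(c,i) via R1 from span(c,b), span(b,i)
round 3: derive span(d,b) via R1 from span(d,c), span(c,b)
round 3: derive span(e,c) via R1 from span(e,b), span(b,c)
round 3: derive span(e,e) via R1 from span(e,d), span(d,e)
round 3: derive span(e,i) via R1 from span(e,b), span(b,i)
round 3: derive span(g,b) via R1 from span(g,c), span(c,b)
round 3: derive span(g,d) via R1 from span(g,e), span(e,d)
round 3: derive span(i,d) via R1 from span(i,b), span(b,d)
round 3: derive span(i,i) via R1 from span(i,b), span(b,i)
round 4: derive span(g,i) via R1 from span(g,b), span(b,i)

no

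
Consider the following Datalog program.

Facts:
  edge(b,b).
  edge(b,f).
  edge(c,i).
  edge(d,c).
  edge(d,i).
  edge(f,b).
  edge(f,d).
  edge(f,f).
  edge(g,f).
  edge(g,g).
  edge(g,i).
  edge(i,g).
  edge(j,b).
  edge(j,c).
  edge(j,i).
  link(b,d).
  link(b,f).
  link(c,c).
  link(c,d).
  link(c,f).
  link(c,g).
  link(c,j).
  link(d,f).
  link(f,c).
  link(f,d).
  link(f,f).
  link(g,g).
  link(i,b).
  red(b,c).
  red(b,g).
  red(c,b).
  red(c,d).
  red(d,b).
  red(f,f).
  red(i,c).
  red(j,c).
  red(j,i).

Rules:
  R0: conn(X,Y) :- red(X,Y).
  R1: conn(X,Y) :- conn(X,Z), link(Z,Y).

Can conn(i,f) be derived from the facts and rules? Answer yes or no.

round 1: derive conn(b,c) via R0 from red(b,c)
round 1: derive conn(b,g) via R0 from red(b,g)
round 1: derive conn(c,b) via R0 from red(c,b)
round 1: derive conn(c,d) via R0 from red(c,d)
round 1: derive conn(d,b) via R0 from red(d,b)
round 1: derive conn(f,f) via R0 from red(f,f)
round 1: derive conn(i,c) via R0 from red(i,c)
round 1: derive conn(j,c) via R0 from red(j,c)
round 1: derive conn(j,i) via R0 from red(j,i)
round 2: derive conn(b,d) via R1 from conn(b,c), link(c,d)
round 2: derive conn(b,f) via R1 from conn(b,c), link(c,f)
round 2: derive conn(b,j) via R1 from conn(b,c), link(c,j)
round 2: derive conn(c,f) via R1 from conn(c,b), link(b,f)
round 2: derive conn(d,d) via R1 from conn(d,b), link(b,d)
round 2: derive conn(d,f) via R1 from conn(d,b), link(b,f)
round 2: derive conn(f,c) via R1 from conn(f,f), link(f,c)
round 2: derive conn(f,d) via R1 from conn(f,f), link(f,d)
round 2: derive conn(i,d) via R1 from conn(i,c), link(c,d)
round 2: derive conn(i,f) via R1 from conn(i,c), link(c,f)
round 2: derive conn(i,g) via R1 from conn(i,c), link(c,g)
round 2: derive conn(i,j) via R1 from conn(i,c), link(c,j)
round 2: derive conn(j,b) via R1 from conn(j,i), link(i,b)
round 2: derive conn(j,d) via R1 from conn(j,c), link(c,d)
round 2: derive conn(j,f) via R1 from conn(j,c), link(c,f)
round 2: derive conn(j,g) via R1 from conn(j,c), link(c,g)
round 2: derive conn(j,j) via R1 from conn(j,c), link(c,j)
round 3: derive conn(c,c) via R1 from conn(c,f), link(f,c)
round 3: derive conn(d,c) via R1 from conn(d,f), link(f,c)
round 3: derive conn(f,g) via R1 from conn(f,c), link(c,g)
round 3: derive conn(f,j) via R1 from conn(f,c), link(c,j)
round 4: derive conn(c,g) via R1 from conn(c,c), link(c,g)
round 4: derive conn(c,j) via R1 from conn(c,c), link(c,j)
round 4: derive conn(d,g) via R1 from conn(d,c), link(c,g)
round 4: derive conn(d,j) via R1 from conn(d,c), link(c,j)

yes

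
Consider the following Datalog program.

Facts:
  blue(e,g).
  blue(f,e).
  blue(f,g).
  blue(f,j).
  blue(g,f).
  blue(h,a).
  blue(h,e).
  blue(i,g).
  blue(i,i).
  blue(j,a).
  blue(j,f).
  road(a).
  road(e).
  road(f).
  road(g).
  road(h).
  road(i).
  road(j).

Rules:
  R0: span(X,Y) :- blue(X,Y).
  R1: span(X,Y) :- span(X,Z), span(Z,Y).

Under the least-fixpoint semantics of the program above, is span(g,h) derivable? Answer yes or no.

no

round 1: derive span(e,g) via R0 from blue(e,g)
round 1: derive span(f,e) via R0 from blue(f,e)
round 1: derive span(f,g) via R0 from blue(f,g)
round 1: derive span(f,j) via R0 from blue(f,j)
round 1: derive span(g,f) via R0 from blue(g,f)
round 1: derive span(h,a) via R0 from blue(h,a)
round 1: derive span(h,e) via R0 from blue(h,e)
round 1: derive span(i,g) via R0 from blue(i,g)
round 1: derive span(i,i) via R0 from blue(i,i)
round 1: derive span(j,a) via R0 from blue(j,a)
round 1: derive span(j,f) via R0 from blue(j,f)
round 2: derive span(e,f) via R1 from span(e,g), span(g,f)
round 2: derive span(f,a) via R1 from span(f,j), span(j,a)
round 2: derive span(f,f) via R1 from span(f,g), span(g,f)
round 2: derive span(g,e) via R1 from span(g,f), span(f,e)
round 2: derive span(g,g) via R1 from span(g,f), span(f,g)
round 2: derive span(g,j) via R1 from span(g,f), span(f,j)
round 2: derive span(h,g) via R1 from span(h,e), span(e,g)
round 2: derive span(i,f) via R1 from span(i,g), span(g,f)
round 2: derive span(j,e) via R1 from span(j,f), span(f,e)
round 2: derive span(j,g) via R1 from span(j,f), span(f,g)
round 2: derive span(j,j) via R1 from span(j,f), span(f,j)
round 3: derive span(e,a) via R1 from span(e,f), span(f,a)
round 3: derive span(e,e) via R1 from span(e,f), span(f,e)
round 3: derive span(e,j) via R1 from span(e,f), span(f,j)
round 3: derive span(g,a) via R1 from span(g,f), span(f,a)
round 3: derive span(h,f) via R1 from span(h,e), span(e,f)
round 3: derive span(h,j) via R1 from span(h,g), span(g,j)
round 3: derive span(i,a) via R1 from span(i,f), span(f,a)
round 3: derive span(i,e) via R1 from span(i,f), span(f,e)
round 3: derive span(i,j) via R1 from span(i,f), span(f,j)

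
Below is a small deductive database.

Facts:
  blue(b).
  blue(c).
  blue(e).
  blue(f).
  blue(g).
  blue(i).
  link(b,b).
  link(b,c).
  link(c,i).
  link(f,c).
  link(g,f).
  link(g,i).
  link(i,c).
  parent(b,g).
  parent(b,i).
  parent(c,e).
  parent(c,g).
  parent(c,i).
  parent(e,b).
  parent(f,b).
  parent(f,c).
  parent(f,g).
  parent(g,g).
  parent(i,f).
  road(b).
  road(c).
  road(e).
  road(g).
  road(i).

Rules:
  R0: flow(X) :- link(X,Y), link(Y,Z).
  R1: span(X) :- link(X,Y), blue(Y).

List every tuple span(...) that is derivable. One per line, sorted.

round 1: derive span(b) via R1 from link(b,b), blue(b)
round 1: derive span(c) via R1 from link(c,i), blue(i)
round 1: derive span(f) via R1 from link(f,c), blue(c)
round 1: derive span(g) via R1 from link(g,f), blue(f)
round 1: derive span(i) via R1 from link(i,c), blue(c)

span(b)
span(c)
span(f)
span(g)
span(i)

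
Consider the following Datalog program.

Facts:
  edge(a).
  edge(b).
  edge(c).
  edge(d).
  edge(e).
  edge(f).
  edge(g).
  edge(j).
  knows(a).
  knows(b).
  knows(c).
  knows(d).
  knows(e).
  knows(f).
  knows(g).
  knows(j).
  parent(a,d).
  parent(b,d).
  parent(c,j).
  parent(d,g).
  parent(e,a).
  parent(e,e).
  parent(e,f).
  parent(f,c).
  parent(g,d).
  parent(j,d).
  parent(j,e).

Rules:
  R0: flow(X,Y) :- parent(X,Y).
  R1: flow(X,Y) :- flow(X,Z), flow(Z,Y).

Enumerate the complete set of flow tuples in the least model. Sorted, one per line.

flow(a,d)
flow(a,g)
flow(b,d)
flow(b,g)
flow(c,a)
flow(c,c)
flow(c,d)
flow(c,e)
flow(c,f)
flow(c,g)
flow(c,j)
flow(d,d)
flow(d,g)
flow(e,a)
flow(e,c)
flow(e,d)
flow(e,e)
flow(e,f)
flow(e,g)
flow(e,j)
flow(f,a)
flow(f,c)
flow(f,d)
flow(f,e)
flow(f,f)
flow(f,g)
flow(f,j)
flow(g,d)
flow(g,g)
flow(j,a)
flow(j,c)
flow(j,d)
flow(j,e)
flow(j,f)
flow(j,g)
flow(j,j)

round 1: derive flow(a,d) via R0 from parent(a,d)
round 1: derive flow(b,d) via R0 from parent(b,d)
round 1: derive flow(c,j) via R0 from parent(c,j)
round 1: derive flow(d,g) via R0 from parent(d,g)
round 1: derive flow(e,a) via R0 from parent(e,a)
round 1: derive flow(e,e) via R0 from parent(e,e)
round 1: derive flow(e,f) via R0 from parent(e,f)
round 1: derive flow(f,c) via R0 from parent(f,c)
round 1: derive flow(g,d) via R0 from parent(g,d)
round 1: derive flow(j,d) via R0 from parent(j,d)
round 1: derive flow(j,e) via R0 from parent(j,e)
round 2: derive flow(a,g) via R1 from flow(a,d), flow(d,g)
round 2: derive flow(b,g) via R1 from flow(b,d), flow(d,g)
round 2: derive flow(c,d) via R1 from flow(c,j), flow(j,d)
round 2: derive flow(c,e) via R1 from flow(c,j), flow(j,e)
round 2: derive flow(d,d) via R1 from flow(d,g), flow(g,d)
round 2: derive flow(e,c) via R1 from flow(e,f), flow(f,c)
round 2: derive flow(e,d) via R1 from flow(e,a), flow(a,d)
round 2: derive flow(f,j) via R1 from flow(f,c), flow(c,j)
round 2: derive flow(g,g) via R1 from flow(g,d), flow(d,g)
round 2: derive flow(j,a) via R1 from flow(j,e), flow(e,a)
round 2: derive flow(j,f) via R1 from flow(j,e), flow(e,f)
round 2: derive flow(j,g) via R1 from flow(j,d), flow(d,g)
round 3: derive flow(c,a) via R1 from flow(c,e), flow(e,a)
round 3: derive flow(c,c) via R1 from flow(c,e), flow(e,c)
round 3: derive flow(c,f) via R1 from flow(c,e), flow(e,f)
round 3: derive flow(c,g) via R1 from flow(c,d), flow(d,g)
round 3: derive flow(e,g) via R1 from flow(e,a), flow(a,g)
round 3: derive flow(e,j) via R1 from flow(e,c), flow(c,j)
round 3: derive flow(f,a) via R1 from flow(f,j), flow(j,a)
round 3: derive flow(f,d) via R1 from flow(f,c), flow(c,d)
round 3: derive flow(f,e) via R1 from flow(f,c), flow(c,e)
round 3: derive flow(f,f) via R1 from flow(f,j), flow(j,f)
round 3: derive flow(f,g) via R1 from flow(f,j), flow(j,g)
round 3: derive flow(j,c) via R1 from flow(j,e), flow(e,c)
round 3: derive flow(j,j) via R1 from flow(j,f), flow(f,j)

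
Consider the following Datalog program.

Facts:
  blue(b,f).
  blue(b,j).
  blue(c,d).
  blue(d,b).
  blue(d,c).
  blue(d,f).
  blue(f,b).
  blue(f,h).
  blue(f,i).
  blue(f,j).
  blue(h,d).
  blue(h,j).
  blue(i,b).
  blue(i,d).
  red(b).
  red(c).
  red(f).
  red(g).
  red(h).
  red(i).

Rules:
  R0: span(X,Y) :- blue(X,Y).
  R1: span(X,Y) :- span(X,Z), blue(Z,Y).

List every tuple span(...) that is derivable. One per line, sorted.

span(b,b)
span(b,c)
span(b,d)
span(b,f)
span(b,h)
span(b,i)
span(b,j)
span(c,b)
span(c,c)
span(c,d)
span(c,f)
span(c,h)
span(c,i)
span(c,j)
span(d,b)
span(d,c)
span(d,d)
span(d,f)
span(d,h)
span(d,i)
span(d,j)
span(f,b)
span(f,c)
span(f,d)
span(f,f)
span(f,h)
span(f,i)
span(f,j)
span(h,b)
span(h,c)
span(h,d)
span(h,f)
span(h,h)
span(h,i)
span(h,j)
span(i,b)
span(i,c)
span(i,d)
span(i,f)
span(i,h)
span(i,i)
span(i,j)

round 1: derive span(b,f) via R0 from blue(b,f)
round 1: derive span(b,j) via R0 from blue(b,j)
round 1: derive span(c,d) via R0 from blue(c,d)
round 1: derive span(d,b) via R0 from blue(d,b)
round 1: derive span(d,c) via R0 from blue(d,c)
round 1: derive span(d,f) via R0 from blue(d,f)
round 1: derive span(f,b) via R0 from blue(f,b)
round 1: derive span(f,h) via R0 from blue(f,h)
round 1: derive span(f,i) via R0 from blue(f,i)
round 1: derive span(f,j) via R0 from blue(f,j)
round 1: derive span(h,d) via R0 from blue(h,d)
round 1: derive span(h,j) via R0 from blue(h,j)
round 1: derive span(i,b) via R0 from blue(i,b)
round 1: derive span(i,d) via R0 from blue(i,d)
round 2: derive span(b,b) via R1 from span(b,f), blue(f,b)
round 2: derive span(b,h) via R1 from span(b,f), blue(f,h)
round 2: derive span(b,i) via R1 from span(b,f), blue(f,i)
round 2: derive span(c,b) via R1 from span(c,d), blue(d,b)
round 2: derive span(c,c) via R1 from span(c,d), blue(d,c)
round 2: derive span(c,f) via R1 from span(c,d), blue(d,f)
round 2: derive span(d,d) via R1 from span(d,c), blue(c,d)
round 2: derive span(d,h) via R1 from span(d,f), blue(f,h)
round 2: derive span(d,i) via R1 from span(d,f), blue(f,i)
round 2: derive span(d,j) via R1 from span(d,b), blue(b,j)
round 2: derive span(f,d) via R1 from span(f,h), blue(h,d)
round 2: derive span(f,f) via R1 from span(f,b), blue(b,f)
round 2: derive span(h,b) via R1 from span(h,d), blue(d,b)
round 2: derive span(h,c) via R1 from span(h,d), blue(d,c)
round 2: derive span(h,f) via R1 from span(h,d), blue(d,f)
round 2: derive span(i,c) via R1 from span(i,d), blue(d,c)
round 2: derive span(i,f) via R1 from span(i,b), blue(b,f)
round 2: derive span(i,j) via R1 from span(i,b), blue(b,j)
round 3: derive span(b,d) via R1 from span(b,h), blue(h,d)
round 3: derive span(c,h) via R1 from span(c,f), blue(f,h)
round 3: derive span(c,i) via R1 from span(c,f), blue(f,i)
round 3: derive span(c,j) via R1 from span(c,b), blue(b,j)
round 3: derive span(f,c) via R1 from span(f,d), blue(d,c)
round 3: derive span(h,h) via R1 from span(h,f), blue(f,h)
round 3: derive span(h,i) via R1 from span(h,f), blue(f,i)
round 3: derive span(i,h) via R1 from span(i,f), blue(f,h)
round 3: derive span(i,i) via R1 from span(i,f), blue(f,i)
round 4: derive span(b,c) via R1 from span(b,d), blue(d,c)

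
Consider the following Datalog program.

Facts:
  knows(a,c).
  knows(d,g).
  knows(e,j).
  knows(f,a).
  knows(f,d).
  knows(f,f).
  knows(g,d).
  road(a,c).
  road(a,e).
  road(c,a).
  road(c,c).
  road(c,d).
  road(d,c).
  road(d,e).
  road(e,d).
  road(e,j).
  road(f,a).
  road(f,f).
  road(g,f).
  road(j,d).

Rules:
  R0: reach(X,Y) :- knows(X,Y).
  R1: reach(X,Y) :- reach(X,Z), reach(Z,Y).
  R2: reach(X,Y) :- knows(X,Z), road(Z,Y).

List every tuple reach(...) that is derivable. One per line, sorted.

reach(a,a)
reach(a,c)
reach(a,d)
reach(a,e)
reach(a,f)
reach(a,g)
reach(a,j)
reach(d,a)
reach(d,c)
reach(d,d)
reach(d,e)
reach(d,f)
reach(d,g)
reach(d,j)
reach(e,a)
reach(e,c)
reach(e,d)
reach(e,e)
reach(e,f)
reach(e,g)
reach(e,j)
reach(f,a)
reach(f,c)
reach(f,d)
reach(f,e)
reach(f,f)
reach(f,g)
reach(f,j)
reach(g,a)
reach(g,c)
reach(g,d)
reach(g,e)
reach(g,f)
reach(g,g)
reach(g,j)

round 1: derive reach(a,c) via R0 from knows(a,c)
round 1: derive reach(d,g) via R0 from knows(d,g)
round 1: derive reach(e,j) via R0 from knows(e,j)
round 1: derive reach(f,a) via R0 from knows(f,a)
round 1: derive reach(f,d) via R0 from knows(f,d)
round 1: derive reach(f,f) via R0 from knows(f,f)
round 1: derive reach(g,d) via R0 from knows(g,d)
round 1: derive reach(a,a) via R2 from knows(a,c), road(c,a)
round 1: derive reach(a,d) via R2 from knows(a,c), road(c,d)
round 1: derive reach(d,f) via R2 from knows(d,g), road(g,f)
round 1: derive reach(e,d) via R2 from knows(e,j), road(j,d)
round 1: derive reach(f,c) via R2 from knows(f,a), road(a,c)
round 1: derive reach(f,e) via R2 from knows(f,a), road(a,e)
round 1: derive reach(g,c) via R2 from knows(g,d), road(d,c)
round 1: derive reach(g,e) via R2 from knows(g,d), road(d,e)
round 2: derive reach(a,f) via R1 from reach(a,d), reach(d,f)
round 2: derive reach(a,g) via R1 from reach(a,d), reach(d,g)
round 2: derive reach(d,a) via R1 from reach(d,f), reach(f,a)
round 2: derive reach(d,c) via R1 from reach(d,f), reach(f,c)
round 2: derive reach(d,d) via R1 from reach(d,f), reach(f,d)
round 2: derive reach(d,e) via R1 from reach(d,f), reach(f,e)
round 2: derive reach(e,f) via R1 from reach(e,d), reach(d,f)
round 2: derive reach(e,g) via R1 from reach(e,d), reach(d,g)
round 2: derive reach(f,g) via R1 from reach(f,d), reach(d,g)
round 2: derive reach(f,j) via R1 from reach(f,e), reach(e,j)
round 2: derive reach(g,f) via R1 from reach(g,d), reach(d,f)
round 2: derive reach(g,g) via R1 from reach(g,d), reach(d,g)
round 2: derive reach(g,j) via R1 from reach(g,e), reach(e,j)
round 3: derive reach(a,e) via R1 from reach(a,d), reach(d,e)
round 3: derive reach(a,j) via R1 from reach(a,f), reach(f,j)
round 3: derive reach(d,j) via R1 from reach(d,e), reach(e,j)
round 3: derive reach(e,a) via R1 from reach(e,d), reach(d,a)
round 3: derive reach(e,c) via R1 from reach(e,d), reach(d,c)
round 3: derive reach(e,e) via R1 from reach(e,d), reach(d,e)
round 3: derive reach(g,a) via R1 from reach(g,d), reach(d,a)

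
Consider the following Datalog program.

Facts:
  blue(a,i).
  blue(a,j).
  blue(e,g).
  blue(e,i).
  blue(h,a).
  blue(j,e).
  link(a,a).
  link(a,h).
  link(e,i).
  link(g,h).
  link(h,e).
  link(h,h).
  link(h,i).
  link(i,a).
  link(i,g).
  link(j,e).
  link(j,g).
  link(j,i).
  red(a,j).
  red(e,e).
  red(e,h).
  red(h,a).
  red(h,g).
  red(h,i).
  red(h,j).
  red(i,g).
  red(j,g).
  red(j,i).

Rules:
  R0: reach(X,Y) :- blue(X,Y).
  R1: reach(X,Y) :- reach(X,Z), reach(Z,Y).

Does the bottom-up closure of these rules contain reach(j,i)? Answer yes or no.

round 1: derive reach(a,i) via R0 from blue(a,i)
round 1: derive reach(a,j) via R0 from blue(a,j)
round 1: derive reach(e,g) via R0 from blue(e,g)
round 1: derive reach(e,i) via R0 from blue(e,i)
round 1: derive reach(h,a) via R0 from blue(h,a)
round 1: derive reach(j,e) via R0 from blue(j,e)
round 2: derive reach(a,e) via R1 from reach(a,j), reach(j,e)
round 2: derive reach(h,i) via R1 from reach(h,a), reach(a,i)
round 2: derive reach(h,j) via R1 from reach(h,a), reach(a,j)
round 2: derive reach(j,g) via R1 from reach(j,e), reach(e,g)
round 2: derive reach(j,i) via R1 from reach(j,e), reach(e,i)
round 3: derive reach(a,g) via R1 from reach(a,e), reach(e,g)
round 3: derive reach(h,e) via R1 from reach(h,a), reach(a,e)
round 3: derive reach(h,g) via R1 from reach(h,j), reach(j,g)

yes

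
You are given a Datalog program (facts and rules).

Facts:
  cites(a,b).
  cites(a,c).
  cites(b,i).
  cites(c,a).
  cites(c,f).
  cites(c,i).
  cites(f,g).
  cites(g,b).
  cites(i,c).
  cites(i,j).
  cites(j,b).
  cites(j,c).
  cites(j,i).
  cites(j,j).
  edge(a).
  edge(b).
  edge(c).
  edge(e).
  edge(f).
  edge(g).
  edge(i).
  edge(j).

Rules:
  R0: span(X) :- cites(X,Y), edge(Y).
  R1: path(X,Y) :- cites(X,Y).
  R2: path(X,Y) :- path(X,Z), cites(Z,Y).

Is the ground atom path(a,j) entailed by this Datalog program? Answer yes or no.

round 1: derive path(a,b) via R1 from cites(a,b)
round 1: derive path(a,c) via R1 from cites(a,c)
round 1: derive path(b,i) via R1 from cites(b,i)
round 1: derive path(c,a) via R1 from cites(c,a)
round 1: derive path(c,f) via R1 from cites(c,f)
round 1: derive path(c,i) via R1 from cites(c,i)
round 1: derive path(f,g) via R1 from cites(f,g)
round 1: derive path(g,b) via R1 from cites(g,b)
round 1: derive path(i,c) via R1 from cites(i,c)
round 1: derive path(i,j) via R1 from cites(i,j)
round 1: derive path(j,b) via R1 from cites(j,b)
round 1: derive path(j,c) via R1 from cites(j,c)
round 1: derive path(j,i) via R1 from cites(j,i)
round 1: derive path(j,j) via R1 from cites(j,j)
round 2: derive path(a,a) via R2 from path(a,c), cites(c,a)
round 2: derive path(a,f) via R2 from path(a,c), cites(c,f)
round 2: derive path(a,i) via R2 from path(a,b), cites(b,i)
round 2: derive path(b,c) via R2 from path(b,i), cites(i,c)
round 2: derive path(b,j) via R2 from path(b,i), cites(i,j)
round 2: derive path(c,b) via R2 from path(c,a), cites(a,b)
round 2: derive path(c,c) via R2 from path(c,a), cites(a,c)
round 2: derive path(c,g) via R2 from path(c,f), cites(f,g)
round 2: derive path(c,j) via R2 from path(c,i), cites(i,j)
round 2: derive path(f,b) via R2 from path(f,g), cites(g,b)
round 2: derive path(g,i) via R2 from path(g,b), cites(b,i)
round 2: derive path(i,a) via R2 from path(i,c), cites(c,a)
round 2: derive path(i,b) via R2 from path(i,j), cites(j,b)
round 2: derive path(i,f) via R2 from path(i,c), cites(c,f)
round 2: derive path(i,i) via R2 from path(i,c), cites(c,i)
round 2: derive path(j,a) via R2 from path(j,c), cites(c,a)
round 2: derive path(j,f) via R2 from path(j,c), cites(c,f)
round 3: derive path(a,g) via R2 from path(a,f), cites(f,g)
round 3: derive path(a,j) via R2 from path(a,i), cites(i,j)
round 3: derive path(b,a) via R2 from path(b,c), cites(c,a)
round 3: derive path(b,b) via R2 from path(b,j), cites(j,b)
round 3: derive path(b,f) via R2 from path(b,c), cites(c,f)
round 3: derive path(f,i) via R2 from path(f,b), cites(b,i)
round 3: derive path(g,c) via R2 from path(g,i), cites(i,c)
round 3: derive path(g,j) via R2 from path(g,i), cites(i,j)
round 3: derive path(i,g) via R2 from path(i,f), cites(f,g)
round 3: derive path(j,g) via R2 from path(j,f), cites(f,g)
round 4: derive path(b,g) via R2 from path(b,f), cites(f,g)
round 4: derive path(f,c) via R2 from path(f,i), cites(i,c)
round 4: derive path(f,j) via R2 from path(f,i), cites(i,j)
round 4: derive path(g,a) via R2 from path(g,c), cites(c,a)
round 4: derive path(g,f) via R2 from path(g,c), cites(c,f)
round 5: derive path(f,a) via R2 from path(f,c), cites(c,a)
round 5: derive path(f,f) via R2 from path(f,c), cites(c,f)
round 5: derive path(g,g) via R2 from path(g,f), cites(f,g)

yes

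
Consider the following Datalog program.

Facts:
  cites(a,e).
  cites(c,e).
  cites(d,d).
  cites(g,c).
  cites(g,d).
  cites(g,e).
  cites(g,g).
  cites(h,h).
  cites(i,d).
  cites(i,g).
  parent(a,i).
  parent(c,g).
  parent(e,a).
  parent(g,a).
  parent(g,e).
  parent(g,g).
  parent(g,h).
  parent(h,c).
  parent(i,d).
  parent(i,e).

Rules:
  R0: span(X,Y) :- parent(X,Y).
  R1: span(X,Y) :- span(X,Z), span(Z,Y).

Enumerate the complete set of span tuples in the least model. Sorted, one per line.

span(a,a)
span(a,d)
span(a,e)
span(a,i)
span(c,a)
span(c,c)
span(c,d)
span(c,e)
span(c,g)
span(c,h)
span(c,i)
span(e,a)
span(e,d)
span(e,e)
span(e,i)
span(g,a)
span(g,c)
span(g,d)
span(g,e)
span(g,g)
span(g,h)
span(g,i)
span(h,a)
span(h,c)
span(h,d)
span(h,e)
span(h,g)
span(h,h)
span(h,i)
span(i,a)
span(i,d)
span(i,e)
span(i,i)

round 1: derive span(a,i) via R0 from parent(a,i)
round 1: derive span(c,g) via R0 from parent(c,g)
round 1: derive span(e,a) via R0 from parent(e,a)
round 1: derive span(g,a) via R0 from parent(g,a)
round 1: derive span(g,e) via R0 from parent(g,e)
round 1: derive span(g,g) via R0 from parent(g,g)
round 1: derive span(g,h) via R0 from parent(g,h)
round 1: derive span(h,c) via R0 from parent(h,c)
round 1: derive span(i,d) via R0 from parent(i,d)
round 1: derive span(i,e) via R0 from parent(i,e)
round 2: derive span(a,d) via R1 from span(a,i), span(i,d)
round 2: derive span(a,e) via R1 from span(a,i), span(i,e)
round 2: derive span(c,a) via R1 from span(c,g), span(g,a)
round 2: derive span(c,e) via R1 from span(c,g), span(g,e)
round 2: derive span(c,h) via R1 from span(c,g), span(g,h)
round 2: derive span(e,i) via R1 from span(e,a), span(a,i)
round 2: derive span(g,c) via R1 from span(g,h), span(h,c)
round 2: derive span(g,i) via R1 from span(g,a), span(a,i)
round 2: derive span(h,g) via R1 from span(h,c), span(c,g)
round 2: derive span(i,a) via R1 from span(i,e), span(e,a)
round 3: derive span(a,a) via R1 from span(a,e), span(e,a)
round 3: derive span(c,c) via R1 from span(c,g), span(g,c)
round 3: derive span(c,d) via R1 from span(c,a), span(a,d)
round 3: derive span(c,i) via R1 from span(c,a), span(a,i)
round 3: derive span(e,d) via R1 from span(e,a), span(a,d)
round 3: derive span(e,e) via R1 from span(e,a), span(a,e)
round 3: derive span(g,d) via R1 from span(g,a), span(a,d)
round 3: derive span(h,a) via R1 from span(h,c), span(c,a)
round 3: derive span(h,e) via R1 from span(h,c), span(c,e)
round 3: derive span(h,h) via R1 from span(h,c), span(c,h)
round 3: derive span(h,i) via R1 from span(h,g), span(g,i)
round 3: derive span(i,i) via R1 from span(i,a), span(a,i)
round 4: derive span(h,d) via R1 from span(h,a), span(a,d)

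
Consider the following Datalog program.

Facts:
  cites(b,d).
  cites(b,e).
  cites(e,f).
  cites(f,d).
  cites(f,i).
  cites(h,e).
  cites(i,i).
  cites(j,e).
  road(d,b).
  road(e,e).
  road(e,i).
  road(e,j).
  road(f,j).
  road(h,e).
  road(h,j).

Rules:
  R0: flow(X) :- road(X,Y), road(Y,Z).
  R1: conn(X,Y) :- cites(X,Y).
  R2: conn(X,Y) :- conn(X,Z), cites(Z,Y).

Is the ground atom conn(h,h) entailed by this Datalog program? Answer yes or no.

round 1: derive conn(b,d) via R1 from cites(b,d)
round 1: derive conn(b,e) via R1 from cites(b,e)
round 1: derive conn(e,f) via R1 from cites(e,f)
round 1: derive conn(f,d) via R1 from cites(f,d)
round 1: derive conn(f,i) via R1 from cites(f,i)
round 1: derive conn(h,e) via R1 from cites(h,e)
round 1: derive conn(i,i) via R1 from cites(i,i)
round 1: derive conn(j,e) via R1 from cites(j,e)
round 2: derive conn(b,f) via R2 from conn(b,e), cites(e,f)
round 2: derive conn(e,d) via R2 from conn(e,f), cites(f,d)
round 2: derive conn(e,i) via R2 from conn(e,f), cites(f,i)
round 2: derive conn(h,f) via R2 from conn(h,e), cites(e,f)
round 2: derive conn(j,f) via R2 from conn(j,e), cites(e,f)
round 3: derive conn(b,i) via R2 from conn(b,f), cites(f,i)
round 3: derive conn(h,d) via R2 from conn(h,f), cites(f,d)
round 3: derive conn(h,i) via R2 from conn(h,f), cites(f,i)
round 3: derive conn(j,d) via R2 from conn(j,f), cites(f,d)
round 3: derive conn(j,i) via R2 from conn(j,f), cites(f,i)

no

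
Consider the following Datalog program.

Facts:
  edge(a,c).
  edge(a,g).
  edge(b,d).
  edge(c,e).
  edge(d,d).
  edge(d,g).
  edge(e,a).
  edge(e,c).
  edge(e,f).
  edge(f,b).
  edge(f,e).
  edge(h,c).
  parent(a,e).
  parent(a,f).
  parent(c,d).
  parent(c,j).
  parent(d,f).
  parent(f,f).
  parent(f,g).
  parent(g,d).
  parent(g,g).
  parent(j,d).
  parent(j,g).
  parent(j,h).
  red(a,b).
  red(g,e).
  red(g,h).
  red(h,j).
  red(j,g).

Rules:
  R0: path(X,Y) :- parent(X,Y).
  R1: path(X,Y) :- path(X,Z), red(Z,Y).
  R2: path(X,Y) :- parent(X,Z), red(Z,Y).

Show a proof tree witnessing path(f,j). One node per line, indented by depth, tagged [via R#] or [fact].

round 1: derive path(a,e) via R0 from parent(a,e)
round 1: derive path(a,f) via R0 from parent(a,f)
round 1: derive path(c,d) via R0 from parent(c,d)
round 1: derive path(c,j) via R0 from parent(c,j)
round 1: derive path(d,f) via R0 from parent(d,f)
round 1: derive path(f,f) via R0 from parent(f,f)
round 1: derive path(f,g) via R0 from parent(f,g)
round 1: derive path(g,d) via R0 from parent(g,d)
round 1: derive path(g,g) via R0 from parent(g,g)
round 1: derive path(j,d) via R0 from parent(j,d)
round 1: derive path(j,g) via R0 from parent(j,g)
round 1: derive path(j,h) via R0 from parent(j,h)
round 1: derive path(c,g) via R2 from parent(c,j), red(j,g)
round 1: derive path(f,e) via R2 from parent(f,g), red(g,e)
round 1: derive path(f,h) via R2 from parent(f,g), red(g,h)
round 1: derive path(g,e) via R2 from parent(g,g), red(g,e)
round 1: derive path(g,h) via R2 from parent(g,g), red(g,h)
round 1: derive path(j,e) via R2 from parent(j,g), red(g,e)
round 1: derive path(j,j) via R2 from parent(j,h), red(h,j)
round 2: derive path(c,e) via R1 from path(c,g), red(g,e)
round 2: derive path(c,h) via R1 from path(c,g), red(g,h)
round 2: derive path(f,j) via R1 from path(f,h), red(h,j)
round 2: derive path(g,j) via R1 from path(g,h), red(h,j)

path(f,j)  [via R1]
  path(f,h)  [via R2]
    parent(f,g)  [fact]
    red(g,h)  [fact]
  red(h,j)  [fact]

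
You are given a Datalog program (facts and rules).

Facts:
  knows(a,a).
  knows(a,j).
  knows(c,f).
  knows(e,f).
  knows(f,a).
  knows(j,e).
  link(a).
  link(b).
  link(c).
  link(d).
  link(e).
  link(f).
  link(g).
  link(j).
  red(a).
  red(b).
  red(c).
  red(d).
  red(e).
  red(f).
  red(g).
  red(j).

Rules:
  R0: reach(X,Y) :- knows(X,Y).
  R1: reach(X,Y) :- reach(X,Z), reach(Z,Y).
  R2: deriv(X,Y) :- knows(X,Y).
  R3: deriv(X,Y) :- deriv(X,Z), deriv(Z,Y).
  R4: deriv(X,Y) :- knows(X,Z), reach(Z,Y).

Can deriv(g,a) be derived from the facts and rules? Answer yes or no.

no

round 1: derive reach(a,a) via R0 from knows(a,a)
round 1: derive reach(a,j) via R0 from knows(a,j)
round 1: derive reach(c,f) via R0 from knows(c,f)
round 1: derive reach(e,f) via R0 from knows(e,f)
round 1: derive reach(f,a) via R0 from knows(f,a)
round 1: derive reach(j,e) via R0 from knows(j,e)
round 1: derive deriv(a,a) via R2 from knows(a,a)
round 1: derive deriv(a,j) via R2 from knows(a,j)
round 1: derive deriv(c,f) via R2 from knows(c,f)
round 1: derive deriv(e,f) via R2 from knows(e,f)
round 1: derive deriv(f,a) via R2 from knows(f,a)
round 1: derive deriv(j,e) via R2 from knows(j,e)
round 2: derive reach(a,e) via R1 from reach(a,j), reach(j,e)
round 2: derive reach(c,a) via R1 from reach(c,f), reach(f,a)
round 2: derive reach(e,a) via R1 from reach(e,f), reach(f,a)
round 2: derive reach(f,j) via R1 from reach(f,a), reach(a,j)
round 2: derive reach(j,f) via R1 from reach(j,e), reach(e,f)
round 2: derive deriv(a,e) via R3 from deriv(a,j), deriv(j,e)
round 2: derive deriv(c,a) via R3 from deriv(c,f), deriv(f,a)
round 2: derive deriv(e,a) via R3 from deriv(e,f), deriv(f,a)
round 2: derive deriv(f,j) via R3 from deriv(f,a), deriv(a,j)
round 2: derive deriv(j,f) via R3 from deriv(j,e), deriv(e,f)
round 3: derive reach(a,f) via R1 from reach(a,e), reach(e,f)
round 3: derive reach(c,e) via R1 from reach(c,a), reach(a,e)
round 3: derive reach(c,j) via R1 from reach(c,a), reach(a,j)
round 3: derive reach(e,e) via R1 from reach(e,a), reach(a,e)
round 3: derive reach(e,j) via R1 from reach(e,a), reach(a,j)
round 3: derive reach(f,e) via R1 from reach(f,a), reach(a,e)
round 3: derive reach(f,f) via R1 from reach(f,j), reach(j,f)
round 3: derive reach(j,a) via R1 from reach(j,e), reach(e,a)
round 3: derive reach(j,j) via R1 from reach(j,f), reach(f,j)
round 3: derive deriv(a,f) via R3 from deriv(a,e), deriv(e,f)
round 3: derive deriv(c,e) via R3 from deriv(c,a), deriv(a,e)
round 3: derive deriv(c,j) via R3 from deriv(c,a), deriv(a,j)
round 3: derive deriv(e,e) via R3 from deriv(e,a), deriv(a,e)
round 3: derive deriv(e,j) via R3 from deriv(e,a), deriv(a,j)
round 3: derive deriv(f,e) via R3 from deriv(f,a), deriv(a,e)
round 3: derive deriv(f,f) via R3 from deriv(f,j), deriv(j,f)
round 3: derive deriv(j,a) via R3 from deriv(j,e), deriv(e,a)
round 3: derive deriv(j,j) via R3 from deriv(j,f), deriv(f,j)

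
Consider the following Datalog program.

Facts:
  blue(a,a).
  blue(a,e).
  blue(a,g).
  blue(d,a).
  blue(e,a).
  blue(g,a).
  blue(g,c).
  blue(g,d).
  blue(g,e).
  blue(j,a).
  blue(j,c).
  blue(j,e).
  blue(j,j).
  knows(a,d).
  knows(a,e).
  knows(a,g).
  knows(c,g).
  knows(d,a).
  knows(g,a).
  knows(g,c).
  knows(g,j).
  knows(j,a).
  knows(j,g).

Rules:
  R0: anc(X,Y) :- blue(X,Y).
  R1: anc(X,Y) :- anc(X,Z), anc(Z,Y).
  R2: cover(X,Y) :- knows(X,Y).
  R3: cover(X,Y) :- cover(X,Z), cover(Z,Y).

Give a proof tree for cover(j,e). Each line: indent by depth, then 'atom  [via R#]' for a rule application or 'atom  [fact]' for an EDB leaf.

cover(j,e)  [via R3]
  cover(j,a)  [via R2]
    knows(j,a)  [fact]
  cover(a,e)  [via R2]
    knows(a,e)  [fact]

round 1: derive cover(a,d) via R2 from knows(a,d)
round 1: derive cover(a,e) via R2 from knows(a,e)
round 1: derive cover(a,g) via R2 from knows(a,g)
round 1: derive cover(c,g) via R2 from knows(c,g)
round 1: derive cover(d,a) via R2 from knows(d,a)
round 1: derive cover(g,a) via R2 from knows(g,a)
round 1: derive cover(g,c) via R2 from knows(g,c)
round 1: derive cover(g,j) via R2 from knows(g,j)
round 1: derive cover(j,a) via R2 from knows(j,a)
round 1: derive cover(j,g) via R2 from knows(j,g)
round 2: derive cover(a,a) via R3 from cover(a,d), cover(d,a)
round 2: derive cover(a,c) via R3 from cover(a,g), cover(g,c)
round 2: derive cover(a,j) via R3 from cover(a,g), cover(g,j)
round 2: derive cover(c,a) via R3 from cover(c,g), cover(g,a)
round 2: derive cover(c,c) via R3 from cover(c,g), cover(g,c)
round 2: derive cover(c,j) via R3 from cover(c,g), cover(g,j)
round 2: derive cover(d,d) via R3 from cover(d,a), cover(a,d)
round 2: derive cover(d,e) via R3 from cover(d,a), cover(a,e)
round 2: derive cover(d,g) via R3 from cover(d,a), cover(a,g)
round 2: derive cover(g,d) via R3 from cover(g,a), cover(a,d)
round 2: derive cover(g,e) via R3 from cover(g,a), cover(a,e)
round 2: derive cover(g,g) via R3 from cover(g,a), cover(a,g)
round 2: derive cover(j,c) via R3 from cover(j,g), cover(g,c)
round 2: derive cover(j,d) via R3 from cover(j,a), cover(a,d)
round 2: derive cover(j,e) via R3 from cover(j,a), cover(a,e)
round 2: derive cover(j,j) via R3 from cover(j,g), cover(g,j)
round 3: derive cover(c,d) via R3 from cover(c,a), cover(a,d)
round 3: derive cover(c,e) via R3 from cover(c,a), cover(a,e)
round 3: derive cover(d,c) via R3 from cover(d,a), cover(a,c)
round 3: derive cover(d,j) via R3 from cover(d,a), cover(a,j)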